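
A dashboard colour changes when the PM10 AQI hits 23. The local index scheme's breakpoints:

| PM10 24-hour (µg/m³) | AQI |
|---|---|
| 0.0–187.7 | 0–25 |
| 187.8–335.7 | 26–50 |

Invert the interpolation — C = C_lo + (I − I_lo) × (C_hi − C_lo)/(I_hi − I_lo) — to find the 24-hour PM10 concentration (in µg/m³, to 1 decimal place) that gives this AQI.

172.7

AQI 23 lies in the 0–25 band, which corresponds to 0.0–187.7 µg/m³.
C = 0.0 + (23−0)×(187.7−0.0)/(25−0) = 0.0 + 23×187.7/25 ≈ 172.684 µg/m³ → 172.7 µg/m³ to 1 dp.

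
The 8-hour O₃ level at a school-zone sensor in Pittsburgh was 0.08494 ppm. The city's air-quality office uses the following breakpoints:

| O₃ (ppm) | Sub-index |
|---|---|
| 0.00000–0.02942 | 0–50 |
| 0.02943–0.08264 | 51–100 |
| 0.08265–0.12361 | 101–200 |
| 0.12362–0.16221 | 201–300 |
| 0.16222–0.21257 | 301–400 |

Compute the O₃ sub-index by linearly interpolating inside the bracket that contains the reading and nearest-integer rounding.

107

O₃ 0.08494: bracket 0.08265–0.12361 → index 101–200; slope 99/0.04096, offset 0.00229.
AQI = 101 + 99/0.04096·0.00229 ≈ 106.53 ⇒ 107.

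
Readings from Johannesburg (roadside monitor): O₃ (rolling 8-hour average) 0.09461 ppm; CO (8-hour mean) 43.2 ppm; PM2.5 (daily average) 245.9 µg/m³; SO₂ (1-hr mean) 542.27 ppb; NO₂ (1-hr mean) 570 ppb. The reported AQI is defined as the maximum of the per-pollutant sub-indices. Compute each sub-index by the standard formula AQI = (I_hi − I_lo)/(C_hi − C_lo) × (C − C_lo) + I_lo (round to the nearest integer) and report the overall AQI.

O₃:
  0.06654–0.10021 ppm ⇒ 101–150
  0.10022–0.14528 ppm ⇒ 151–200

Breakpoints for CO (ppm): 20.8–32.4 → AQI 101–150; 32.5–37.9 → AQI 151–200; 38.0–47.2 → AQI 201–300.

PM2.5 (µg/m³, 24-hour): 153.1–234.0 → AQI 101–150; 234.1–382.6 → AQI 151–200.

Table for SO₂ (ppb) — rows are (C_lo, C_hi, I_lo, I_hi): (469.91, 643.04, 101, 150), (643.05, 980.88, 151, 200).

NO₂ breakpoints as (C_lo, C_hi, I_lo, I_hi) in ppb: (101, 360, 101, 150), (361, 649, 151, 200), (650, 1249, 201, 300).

O₃: row 0.06654–0.10021 (AQI 101–150). (150−101)·(0.09461−0.06654)/(0.10021−0.06654) + 101 = 49·0.02807/0.03367 + 101 ≈ 141.85 → 142.
CO: 43.2 ∈ [38.0, 47.2] ↔ index [201, 300].
201 + (43.2−38.0)·(300−201)/(47.2−38.0) = 201 + 5.2·99/9.2 ≈ 256.96, so AQI = 257.
PM2.5: 245.9 lies in 234.1–382.6, so I_lo=151, I_hi=200, C_lo=234.1, C_hi=382.6.
(200−151)/(382.6−234.1) × (245.9−234.1) + 151 = 49/148.5 × 11.8 + 151 ≈ 154.89 → 155.
SO₂: 542.27 ∈ [469.91, 643.04] ↔ index [101, 150].
101 + (542.27−469.91)·(150−101)/(643.04−469.91) = 101 + 72.36·49/173.13 ≈ 121.48, so AQI = 121.
NO₂ 570: bracket 361–649 → index 151–200; slope 49/288, offset 209.
AQI = 151 + 49/288·209 ≈ 186.56 ⇒ 187.
Sub-indices: O₃→142, CO→257, PM2.5→155, SO₂→121, NO₂→187. Overall AQI = max = 257; dominant pollutant is CO.

257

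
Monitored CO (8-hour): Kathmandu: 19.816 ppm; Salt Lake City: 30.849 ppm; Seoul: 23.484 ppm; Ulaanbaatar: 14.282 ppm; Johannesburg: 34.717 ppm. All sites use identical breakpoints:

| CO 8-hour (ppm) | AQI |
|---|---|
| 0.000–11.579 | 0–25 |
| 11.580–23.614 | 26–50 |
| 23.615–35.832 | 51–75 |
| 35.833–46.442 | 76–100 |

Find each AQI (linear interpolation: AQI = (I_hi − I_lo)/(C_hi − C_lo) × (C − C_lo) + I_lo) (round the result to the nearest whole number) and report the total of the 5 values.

Kathmandu: 19.816 lies in 11.580–23.614, so I_lo=26, I_hi=50, C_lo=11.580, C_hi=23.614.
(50−26)/(23.614−11.580) × (19.816−11.580) + 26 = 24/12.034 × 8.236 + 26 ≈ 42.43 → 42.
Salt Lake City 30.849: bracket 23.615–35.832 → index 51–75; slope 24/12.217, offset 7.234.
AQI = 51 + 24/12.217·7.234 ≈ 65.21 ⇒ 65.
Seoul: 23.484 ∈ [11.580, 23.614] ↔ index [26, 50].
26 + (23.484−11.580)·(50−26)/(23.614−11.580) = 26 + 11.904·24/12.034 ≈ 49.74, so AQI = 50.
Ulaanbaatar: 14.282 lies in 11.580–23.614, so I_lo=26, I_hi=50, C_lo=11.580, C_hi=23.614.
(50−26)/(23.614−11.580) × (14.282−11.580) + 26 = 24/12.034 × 2.702 + 26 ≈ 31.39 → 31.
Johannesburg 34.717: bracket 23.615–35.832 → index 51–75; slope 24/12.217, offset 11.102.
AQI = 51 + 24/12.217·11.102 ≈ 72.81 ⇒ 73.
AQIs: Kathmandu=42, Salt Lake City=65, Seoul=50, Ulaanbaatar=31, Johannesburg=73. Sum = 42 + 65 + 50 + 31 + 73 = 261.

261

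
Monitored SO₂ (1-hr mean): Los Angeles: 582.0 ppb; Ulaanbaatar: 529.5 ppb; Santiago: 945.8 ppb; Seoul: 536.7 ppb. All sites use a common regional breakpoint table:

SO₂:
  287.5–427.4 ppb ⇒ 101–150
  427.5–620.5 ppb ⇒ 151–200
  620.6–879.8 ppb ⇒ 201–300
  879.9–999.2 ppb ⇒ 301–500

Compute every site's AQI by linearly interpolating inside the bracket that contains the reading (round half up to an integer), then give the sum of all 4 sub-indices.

Los Angeles: row 427.5–620.5 (AQI 151–200). (200−151)·(582.0−427.5)/(620.5−427.5) + 151 = 49·154.5/193.0 + 151 ≈ 190.23 → 190.
Ulaanbaatar 529.5: bracket 427.5–620.5 → index 151–200; slope 49/193.0, offset 102.0.
AQI = 151 + 49/193.0·102.0 ≈ 176.90 ⇒ 177.
Santiago: 945.8 ∈ [879.9, 999.2] ↔ index [301, 500].
301 + (945.8−879.9)·(500−301)/(999.2−879.9) = 301 + 65.9·199/119.3 ≈ 410.93, so AQI = 411.
Seoul 536.7: bracket 427.5–620.5 → index 151–200; slope 49/193.0, offset 109.2.
AQI = 151 + 49/193.0·109.2 ≈ 178.72 ⇒ 179.
AQIs: Los Angeles=190, Ulaanbaatar=177, Santiago=411, Seoul=179. Sum = 190 + 177 + 411 + 179 = 957.

957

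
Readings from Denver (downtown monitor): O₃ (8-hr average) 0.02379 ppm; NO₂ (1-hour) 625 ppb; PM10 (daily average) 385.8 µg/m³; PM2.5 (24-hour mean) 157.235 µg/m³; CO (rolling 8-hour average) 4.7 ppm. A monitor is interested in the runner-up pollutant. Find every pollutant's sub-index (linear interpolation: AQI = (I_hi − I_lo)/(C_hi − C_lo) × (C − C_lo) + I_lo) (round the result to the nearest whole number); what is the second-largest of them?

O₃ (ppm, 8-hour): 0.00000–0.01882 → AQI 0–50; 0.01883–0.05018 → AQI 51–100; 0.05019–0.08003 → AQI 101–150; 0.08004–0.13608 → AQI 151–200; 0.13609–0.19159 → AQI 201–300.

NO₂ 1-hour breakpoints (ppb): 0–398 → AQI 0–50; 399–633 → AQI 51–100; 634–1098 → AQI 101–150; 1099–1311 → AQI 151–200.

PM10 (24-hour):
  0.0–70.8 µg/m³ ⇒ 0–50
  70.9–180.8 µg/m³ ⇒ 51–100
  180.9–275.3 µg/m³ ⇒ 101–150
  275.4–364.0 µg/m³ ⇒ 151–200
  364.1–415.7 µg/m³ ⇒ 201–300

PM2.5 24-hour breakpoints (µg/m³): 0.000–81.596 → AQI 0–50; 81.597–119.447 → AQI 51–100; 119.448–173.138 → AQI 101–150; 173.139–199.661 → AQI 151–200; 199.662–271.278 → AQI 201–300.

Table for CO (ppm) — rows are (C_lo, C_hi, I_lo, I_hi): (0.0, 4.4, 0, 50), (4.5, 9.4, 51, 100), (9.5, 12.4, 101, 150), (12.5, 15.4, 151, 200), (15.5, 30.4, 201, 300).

O₃: row 0.01883–0.05018 (AQI 51–100). (100−51)·(0.02379−0.01883)/(0.05018−0.01883) + 51 = 49·0.00496/0.03135 + 51 ≈ 58.75 → 59.
NO₂: row 399–633 (AQI 51–100). (100−51)·(625−399)/(633−399) + 51 = 49·226/234 + 51 ≈ 98.32 → 98.
PM10: 385.8 ∈ [364.1, 415.7] ↔ index [201, 300].
201 + (385.8−364.1)·(300−201)/(415.7−364.1) = 201 + 21.7·99/51.6 ≈ 242.63, so AQI = 243.
PM2.5 157.235: bracket 119.448–173.138 → index 101–150; slope 49/53.690, offset 37.787.
AQI = 101 + 49/53.690·37.787 ≈ 135.49 ⇒ 135.
CO 4.7: bracket 4.5–9.4 → index 51–100; slope 49/4.9, offset 0.2.
AQI = 51 + 49/4.9·0.2 ≈ 53.00 ⇒ 53.
Sub-indices: O₃→59, NO₂→98, PM10→243, PM2.5→135, CO→53. Ranked high→low: 243, 135, 98, 59, 53. Second-highest sub-index = 135.

135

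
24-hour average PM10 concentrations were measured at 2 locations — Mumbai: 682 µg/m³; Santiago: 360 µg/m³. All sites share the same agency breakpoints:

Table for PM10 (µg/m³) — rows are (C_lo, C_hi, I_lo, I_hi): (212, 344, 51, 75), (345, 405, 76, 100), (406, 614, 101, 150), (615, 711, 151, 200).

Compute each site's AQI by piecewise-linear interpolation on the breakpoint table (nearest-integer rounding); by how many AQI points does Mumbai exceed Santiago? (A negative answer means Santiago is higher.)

Mumbai: 682 ∈ [615, 711] ↔ index [151, 200].
151 + (682−615)·(200−151)/(711−615) = 151 + 67·49/96 ≈ 185.20, so AQI = 185.
Santiago: 360 ∈ [345, 405] ↔ index [76, 100].
76 + (360−345)·(100−76)/(405−345) = 76 + 15·24/60 ≈ 82.00, so AQI = 82.
AQIs: Mumbai=185, Santiago=82. Mumbai (185) − Santiago (82) = 103.

103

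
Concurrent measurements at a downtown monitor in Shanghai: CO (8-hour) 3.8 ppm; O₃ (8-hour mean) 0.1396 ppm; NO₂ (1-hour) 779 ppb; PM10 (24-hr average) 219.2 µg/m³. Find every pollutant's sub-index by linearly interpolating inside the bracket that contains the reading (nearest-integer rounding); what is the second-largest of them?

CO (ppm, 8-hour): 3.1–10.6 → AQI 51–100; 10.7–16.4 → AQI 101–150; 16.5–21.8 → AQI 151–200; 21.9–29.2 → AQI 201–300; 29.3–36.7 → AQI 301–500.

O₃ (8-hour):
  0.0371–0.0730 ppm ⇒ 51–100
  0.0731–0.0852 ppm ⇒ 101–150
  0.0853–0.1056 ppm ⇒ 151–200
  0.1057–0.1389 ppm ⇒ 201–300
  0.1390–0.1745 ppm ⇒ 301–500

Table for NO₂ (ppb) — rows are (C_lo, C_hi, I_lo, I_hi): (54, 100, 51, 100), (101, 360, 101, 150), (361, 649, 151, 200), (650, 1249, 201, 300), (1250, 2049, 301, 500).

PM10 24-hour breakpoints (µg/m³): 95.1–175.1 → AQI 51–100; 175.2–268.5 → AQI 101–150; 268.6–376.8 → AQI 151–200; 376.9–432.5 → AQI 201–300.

222

CO: 3.8 lies in 3.1–10.6, so I_lo=51, I_hi=100, C_lo=3.1, C_hi=10.6.
(100−51)/(10.6−3.1) × (3.8−3.1) + 51 = 49/7.5 × 0.7 + 51 ≈ 55.57 → 56.
O₃: 0.1396 lies in 0.1390–0.1745, so I_lo=301, I_hi=500, C_lo=0.1390, C_hi=0.1745.
(500−301)/(0.1745−0.1390) × (0.1396−0.1390) + 301 = 199/0.0355 × 0.0006 + 301 ≈ 304.36 → 304.
NO₂: 779 ∈ [650, 1249] ↔ index [201, 300].
201 + (779−650)·(300−201)/(1249−650) = 201 + 129·99/599 ≈ 222.32, so AQI = 222.
PM10: 219.2 ∈ [175.2, 268.5] ↔ index [101, 150].
101 + (219.2−175.2)·(150−101)/(268.5−175.2) = 101 + 44.0·49/93.3 ≈ 124.11, so AQI = 124.
Sub-indices: CO→56, O₃→304, NO₂→222, PM10→124. Ranked high→low: 304, 222, 124, 56. Second-highest sub-index = 222.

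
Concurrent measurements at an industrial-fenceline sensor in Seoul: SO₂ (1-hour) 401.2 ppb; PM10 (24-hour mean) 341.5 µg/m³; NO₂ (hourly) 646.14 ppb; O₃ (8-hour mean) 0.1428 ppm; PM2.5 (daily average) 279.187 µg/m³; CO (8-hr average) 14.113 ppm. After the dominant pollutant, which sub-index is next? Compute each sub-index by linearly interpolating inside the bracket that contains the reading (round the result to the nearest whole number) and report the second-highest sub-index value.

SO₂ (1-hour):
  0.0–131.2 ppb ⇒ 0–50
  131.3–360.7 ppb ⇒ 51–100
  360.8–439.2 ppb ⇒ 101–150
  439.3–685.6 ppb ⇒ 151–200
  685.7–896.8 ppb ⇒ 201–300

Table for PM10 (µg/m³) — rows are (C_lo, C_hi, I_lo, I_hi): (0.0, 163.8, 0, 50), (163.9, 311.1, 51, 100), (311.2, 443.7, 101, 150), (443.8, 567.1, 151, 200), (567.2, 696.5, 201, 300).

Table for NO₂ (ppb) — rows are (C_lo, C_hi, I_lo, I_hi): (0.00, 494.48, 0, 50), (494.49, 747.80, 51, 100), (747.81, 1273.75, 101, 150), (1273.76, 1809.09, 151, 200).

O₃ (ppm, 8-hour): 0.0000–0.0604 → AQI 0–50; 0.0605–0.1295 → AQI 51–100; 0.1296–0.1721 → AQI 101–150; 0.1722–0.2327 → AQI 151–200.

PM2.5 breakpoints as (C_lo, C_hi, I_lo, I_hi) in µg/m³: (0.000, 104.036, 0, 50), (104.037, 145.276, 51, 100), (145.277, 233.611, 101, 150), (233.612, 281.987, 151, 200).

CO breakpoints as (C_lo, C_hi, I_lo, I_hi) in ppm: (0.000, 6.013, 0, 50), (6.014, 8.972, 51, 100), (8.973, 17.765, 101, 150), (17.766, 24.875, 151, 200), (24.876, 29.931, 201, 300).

SO₂: 401.2 ∈ [360.8, 439.2] ↔ index [101, 150].
101 + (401.2−360.8)·(150−101)/(439.2−360.8) = 101 + 40.4·49/78.4 ≈ 126.25, so AQI = 126.
PM10 341.5: bracket 311.2–443.7 → index 101–150; slope 49/132.5, offset 30.3.
AQI = 101 + 49/132.5·30.3 ≈ 112.21 ⇒ 112.
NO₂: 646.14 lies in 494.49–747.80, so I_lo=51, I_hi=100, C_lo=494.49, C_hi=747.80.
(100−51)/(747.80−494.49) × (646.14−494.49) + 51 = 49/253.31 × 151.65 + 51 ≈ 80.34 → 80.
O₃: row 0.1296–0.1721 (AQI 101–150). (150−101)·(0.1428−0.1296)/(0.1721−0.1296) + 101 = 49·0.0132/0.0425 + 101 ≈ 116.22 → 116.
PM2.5: 279.187 lies in 233.612–281.987, so I_lo=151, I_hi=200, C_lo=233.612, C_hi=281.987.
(200−151)/(281.987−233.612) × (279.187−233.612) + 151 = 49/48.375 × 45.575 + 151 ≈ 197.16 → 197.
CO: 14.113 ∈ [8.973, 17.765] ↔ index [101, 150].
101 + (14.113−8.973)·(150−101)/(17.765−8.973) = 101 + 5.140·49/8.792 ≈ 129.65, so AQI = 130.
Sub-indices: SO₂→126, PM10→112, NO₂→80, O₃→116, PM2.5→197, CO→130. Ranked high→low: 197, 130, 126, 116, 112, 80. Second-highest sub-index = 130.

130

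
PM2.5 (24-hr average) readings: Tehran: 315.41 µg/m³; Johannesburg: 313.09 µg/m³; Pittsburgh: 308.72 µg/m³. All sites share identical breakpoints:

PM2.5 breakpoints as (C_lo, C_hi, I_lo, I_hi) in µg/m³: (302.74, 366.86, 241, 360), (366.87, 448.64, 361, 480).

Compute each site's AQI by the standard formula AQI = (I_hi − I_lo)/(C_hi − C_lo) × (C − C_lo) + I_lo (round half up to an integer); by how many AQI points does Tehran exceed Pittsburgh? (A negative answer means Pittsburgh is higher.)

Tehran: 315.41 ∈ [302.74, 366.86] ↔ index [241, 360].
241 + (315.41−302.74)·(360−241)/(366.86−302.74) = 241 + 12.67·119/64.12 ≈ 264.51, so AQI = 265.
Johannesburg: row 302.74–366.86 (AQI 241–360). (360−241)·(313.09−302.74)/(366.86−302.74) + 241 = 119·10.35/64.12 + 241 ≈ 260.21 → 260.
Pittsburgh: 308.72 lies in 302.74–366.86, so I_lo=241, I_hi=360, C_lo=302.74, C_hi=366.86.
(360−241)/(366.86−302.74) × (308.72−302.74) + 241 = 119/64.12 × 5.98 + 241 ≈ 252.10 → 252.
AQIs: Tehran=265, Johannesburg=260, Pittsburgh=252. Tehran (265) − Pittsburgh (252) = 13.

13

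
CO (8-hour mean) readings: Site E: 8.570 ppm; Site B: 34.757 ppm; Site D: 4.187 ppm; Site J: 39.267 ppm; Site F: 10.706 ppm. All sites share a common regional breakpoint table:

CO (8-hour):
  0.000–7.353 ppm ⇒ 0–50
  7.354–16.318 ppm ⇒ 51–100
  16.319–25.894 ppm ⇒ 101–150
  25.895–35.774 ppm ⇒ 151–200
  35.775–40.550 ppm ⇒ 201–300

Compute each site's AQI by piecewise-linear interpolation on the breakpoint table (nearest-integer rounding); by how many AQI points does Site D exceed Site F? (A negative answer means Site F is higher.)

-41

Site E 8.570: bracket 7.354–16.318 → index 51–100; slope 49/8.964, offset 1.216.
AQI = 51 + 49/8.964·1.216 ≈ 57.65 ⇒ 58.
Site B: 34.757 ∈ [25.895, 35.774] ↔ index [151, 200].
151 + (34.757−25.895)·(200−151)/(35.774−25.895) = 151 + 8.862·49/9.879 ≈ 194.96, so AQI = 195.
Site D: row 0.000–7.353 (AQI 0–50). (50−0)·(4.187−0.000)/(7.353−0.000) + 0 = 50·4.187/7.353 + 0 ≈ 28.47 → 28.
Site J: 39.267 lies in 35.775–40.550, so I_lo=201, I_hi=300, C_lo=35.775, C_hi=40.550.
(300−201)/(40.550−35.775) × (39.267−35.775) + 201 = 99/4.775 × 3.492 + 201 ≈ 273.40 → 273.
Site F: row 7.354–16.318 (AQI 51–100). (100−51)·(10.706−7.354)/(16.318−7.354) + 51 = 49·3.352/8.964 + 51 ≈ 69.32 → 69.
AQIs: Site E=58, Site B=195, Site D=28, Site J=273, Site F=69. Site D (28) − Site F (69) = -41.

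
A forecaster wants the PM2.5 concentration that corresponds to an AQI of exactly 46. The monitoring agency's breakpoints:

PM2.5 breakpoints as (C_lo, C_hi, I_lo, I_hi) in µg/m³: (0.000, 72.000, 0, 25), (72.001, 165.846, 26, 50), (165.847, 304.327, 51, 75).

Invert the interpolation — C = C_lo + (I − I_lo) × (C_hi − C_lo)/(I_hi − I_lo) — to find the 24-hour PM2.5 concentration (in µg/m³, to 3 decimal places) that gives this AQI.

150.205

AQI 46 lies in the 26–50 band, which corresponds to 72.001–165.846 µg/m³.
C = 72.001 + (46−26)×(165.846−72.001)/(50−26) = 72.001 + 20×93.845/24 ≈ 150.20517 µg/m³ → 150.205 µg/m³ to 3 dp.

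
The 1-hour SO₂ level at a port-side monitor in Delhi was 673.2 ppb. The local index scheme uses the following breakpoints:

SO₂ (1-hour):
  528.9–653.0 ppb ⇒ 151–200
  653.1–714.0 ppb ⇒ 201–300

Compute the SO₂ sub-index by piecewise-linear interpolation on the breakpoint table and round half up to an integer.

234

SO₂ 673.2: bracket 653.1–714.0 → index 201–300; slope 99/60.9, offset 20.1.
AQI = 201 + 99/60.9·20.1 ≈ 233.67 ⇒ 234.
AQI 234 falls in the Very Unhealthy category.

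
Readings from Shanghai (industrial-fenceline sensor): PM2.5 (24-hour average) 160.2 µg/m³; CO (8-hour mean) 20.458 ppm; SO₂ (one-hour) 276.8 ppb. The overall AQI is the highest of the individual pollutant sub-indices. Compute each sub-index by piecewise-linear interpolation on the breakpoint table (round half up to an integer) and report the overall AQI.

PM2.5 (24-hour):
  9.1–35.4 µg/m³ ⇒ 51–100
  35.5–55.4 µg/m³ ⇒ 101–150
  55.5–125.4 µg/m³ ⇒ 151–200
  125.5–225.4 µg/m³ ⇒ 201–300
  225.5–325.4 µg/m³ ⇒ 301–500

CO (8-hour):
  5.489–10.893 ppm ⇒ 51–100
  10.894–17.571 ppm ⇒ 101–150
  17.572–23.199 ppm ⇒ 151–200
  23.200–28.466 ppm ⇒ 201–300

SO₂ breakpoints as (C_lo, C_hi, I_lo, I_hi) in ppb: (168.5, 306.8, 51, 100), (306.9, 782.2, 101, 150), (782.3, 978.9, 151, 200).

235

PM2.5: 160.2 lies in 125.5–225.4, so I_lo=201, I_hi=300, C_lo=125.5, C_hi=225.4.
(300−201)/(225.4−125.5) × (160.2−125.5) + 201 = 99/99.9 × 34.7 + 201 ≈ 235.39 → 235.
CO: 20.458 ∈ [17.572, 23.199] ↔ index [151, 200].
151 + (20.458−17.572)·(200−151)/(23.199−17.572) = 151 + 2.886·49/5.627 ≈ 176.13, so AQI = 176.
SO₂: 276.8 ∈ [168.5, 306.8] ↔ index [51, 100].
51 + (276.8−168.5)·(100−51)/(306.8−168.5) = 51 + 108.3·49/138.3 ≈ 89.37, so AQI = 89.
Sub-indices: PM2.5→235, CO→176, SO₂→89. Overall AQI = max = 235; dominant pollutant is PM2.5.
AQI 235: Very Unhealthy.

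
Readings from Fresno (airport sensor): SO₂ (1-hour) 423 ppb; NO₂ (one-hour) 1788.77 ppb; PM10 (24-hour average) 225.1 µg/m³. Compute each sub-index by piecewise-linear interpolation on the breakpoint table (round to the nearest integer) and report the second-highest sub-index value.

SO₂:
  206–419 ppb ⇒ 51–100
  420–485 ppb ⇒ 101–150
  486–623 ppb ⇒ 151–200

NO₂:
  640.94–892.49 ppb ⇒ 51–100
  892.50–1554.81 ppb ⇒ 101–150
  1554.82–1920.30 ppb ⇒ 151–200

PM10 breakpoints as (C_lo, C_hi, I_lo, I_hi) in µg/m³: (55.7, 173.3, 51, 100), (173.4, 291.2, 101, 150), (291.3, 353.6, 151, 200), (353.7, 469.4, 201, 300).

123

SO₂: row 420–485 (AQI 101–150). (150−101)·(423−420)/(485−420) + 101 = 49·3/65 + 101 ≈ 103.26 → 103.
NO₂: 1788.77 lies in 1554.82–1920.30, so I_lo=151, I_hi=200, C_lo=1554.82, C_hi=1920.30.
(200−151)/(1920.30−1554.82) × (1788.77−1554.82) + 151 = 49/365.48 × 233.95 + 151 ≈ 182.37 → 182.
PM10: row 173.4–291.2 (AQI 101–150). (150−101)·(225.1−173.4)/(291.2−173.4) + 101 = 49·51.7/117.8 + 101 ≈ 122.51 → 123.
Sub-indices: SO₂→103, NO₂→182, PM10→123. Ranked high→low: 182, 123, 103. Second-highest sub-index = 123.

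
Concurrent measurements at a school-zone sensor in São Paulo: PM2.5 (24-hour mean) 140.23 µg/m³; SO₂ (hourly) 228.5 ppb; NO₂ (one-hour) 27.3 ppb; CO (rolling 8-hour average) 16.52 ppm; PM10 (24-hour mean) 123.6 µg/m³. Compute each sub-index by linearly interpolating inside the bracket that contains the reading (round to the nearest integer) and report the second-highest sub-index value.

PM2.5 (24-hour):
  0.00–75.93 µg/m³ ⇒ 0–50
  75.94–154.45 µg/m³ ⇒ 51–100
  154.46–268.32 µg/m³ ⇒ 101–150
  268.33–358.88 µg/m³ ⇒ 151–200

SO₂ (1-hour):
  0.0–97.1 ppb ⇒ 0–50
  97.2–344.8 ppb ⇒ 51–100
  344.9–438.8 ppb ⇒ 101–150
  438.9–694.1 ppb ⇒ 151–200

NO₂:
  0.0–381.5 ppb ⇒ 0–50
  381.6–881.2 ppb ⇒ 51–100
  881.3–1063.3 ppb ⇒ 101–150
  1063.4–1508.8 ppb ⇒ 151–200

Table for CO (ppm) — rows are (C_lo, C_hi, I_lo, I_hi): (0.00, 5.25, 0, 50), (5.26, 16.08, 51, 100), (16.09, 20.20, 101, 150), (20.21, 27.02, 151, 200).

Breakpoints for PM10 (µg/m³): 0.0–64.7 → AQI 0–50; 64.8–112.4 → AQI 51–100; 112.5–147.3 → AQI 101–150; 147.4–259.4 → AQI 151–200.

PM2.5 140.23: bracket 75.94–154.45 → index 51–100; slope 49/78.51, offset 64.29.
AQI = 51 + 49/78.51·64.29 ≈ 91.12 ⇒ 91.
SO₂: 228.5 lies in 97.2–344.8, so I_lo=51, I_hi=100, C_lo=97.2, C_hi=344.8.
(100−51)/(344.8−97.2) × (228.5−97.2) + 51 = 49/247.6 × 131.3 + 51 ≈ 76.98 → 77.
NO₂: 27.3 ∈ [0.0, 381.5] ↔ index [0, 50].
0 + (27.3−0.0)·(50−0)/(381.5−0.0) = 0 + 27.3·50/381.5 ≈ 3.58, so AQI = 4.
CO: 16.52 lies in 16.09–20.20, so I_lo=101, I_hi=150, C_lo=16.09, C_hi=20.20.
(150−101)/(20.20−16.09) × (16.52−16.09) + 101 = 49/4.11 × 0.43 + 101 ≈ 106.13 → 106.
PM10: 123.6 lies in 112.5–147.3, so I_lo=101, I_hi=150, C_lo=112.5, C_hi=147.3.
(150−101)/(147.3−112.5) × (123.6−112.5) + 101 = 49/34.8 × 11.1 + 101 ≈ 116.63 → 117.
Sub-indices: PM2.5→91, SO₂→77, NO₂→4, CO→106, PM10→117. Ranked high→low: 117, 106, 91, 77, 4. Second-highest sub-index = 106.

106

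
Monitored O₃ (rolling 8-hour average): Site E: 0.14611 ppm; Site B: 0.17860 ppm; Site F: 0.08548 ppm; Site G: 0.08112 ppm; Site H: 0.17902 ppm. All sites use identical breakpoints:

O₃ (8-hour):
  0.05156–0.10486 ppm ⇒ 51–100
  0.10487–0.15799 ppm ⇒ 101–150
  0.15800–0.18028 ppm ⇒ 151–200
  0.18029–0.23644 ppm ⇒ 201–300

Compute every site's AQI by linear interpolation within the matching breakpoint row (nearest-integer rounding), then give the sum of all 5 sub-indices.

692

Site E: 0.14611 lies in 0.10487–0.15799, so I_lo=101, I_hi=150, C_lo=0.10487, C_hi=0.15799.
(150−101)/(0.15799−0.10487) × (0.14611−0.10487) + 101 = 49/0.05312 × 0.04124 + 101 ≈ 139.04 → 139.
Site B 0.17860: bracket 0.15800–0.18028 → index 151–200; slope 49/0.02228, offset 0.02060.
AQI = 151 + 49/0.02228·0.02060 ≈ 196.31 ⇒ 196.
Site F: 0.08548 ∈ [0.05156, 0.10486] ↔ index [51, 100].
51 + (0.08548−0.05156)·(100−51)/(0.10486−0.05156) = 51 + 0.03392·49/0.05330 ≈ 82.18, so AQI = 82.
Site G: 0.08112 ∈ [0.05156, 0.10486] ↔ index [51, 100].
51 + (0.08112−0.05156)·(100−51)/(0.10486−0.05156) = 51 + 0.02956·49/0.05330 ≈ 78.18, so AQI = 78.
Site H: 0.17902 lies in 0.15800–0.18028, so I_lo=151, I_hi=200, C_lo=0.15800, C_hi=0.18028.
(200−151)/(0.18028−0.15800) × (0.17902−0.15800) + 151 = 49/0.02228 × 0.02102 + 151 ≈ 197.23 → 197.
AQIs: Site E=139, Site B=196, Site F=82, Site G=78, Site H=197. Sum = 139 + 196 + 82 + 78 + 197 = 692.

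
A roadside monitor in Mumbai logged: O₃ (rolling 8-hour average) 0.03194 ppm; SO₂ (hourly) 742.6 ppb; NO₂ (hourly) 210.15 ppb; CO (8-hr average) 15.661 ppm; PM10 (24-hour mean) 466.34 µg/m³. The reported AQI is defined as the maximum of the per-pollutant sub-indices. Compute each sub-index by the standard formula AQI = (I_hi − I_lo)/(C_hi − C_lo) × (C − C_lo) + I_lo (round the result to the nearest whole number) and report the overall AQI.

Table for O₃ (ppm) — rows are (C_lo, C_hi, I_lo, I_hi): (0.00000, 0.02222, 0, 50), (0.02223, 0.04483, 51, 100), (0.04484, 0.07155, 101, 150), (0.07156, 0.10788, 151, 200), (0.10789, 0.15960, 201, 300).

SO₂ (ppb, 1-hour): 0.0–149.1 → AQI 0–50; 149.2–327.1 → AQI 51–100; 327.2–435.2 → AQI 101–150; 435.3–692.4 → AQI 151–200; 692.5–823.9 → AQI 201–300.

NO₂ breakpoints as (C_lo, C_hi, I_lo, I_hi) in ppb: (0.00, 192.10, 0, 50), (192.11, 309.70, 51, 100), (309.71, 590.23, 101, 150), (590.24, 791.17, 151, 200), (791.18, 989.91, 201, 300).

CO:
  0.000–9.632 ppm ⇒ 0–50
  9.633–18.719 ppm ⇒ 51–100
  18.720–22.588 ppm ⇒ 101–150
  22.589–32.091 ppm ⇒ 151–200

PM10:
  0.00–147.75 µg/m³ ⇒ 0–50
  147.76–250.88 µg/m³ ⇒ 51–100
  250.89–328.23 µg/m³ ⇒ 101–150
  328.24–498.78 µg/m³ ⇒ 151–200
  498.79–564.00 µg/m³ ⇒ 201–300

239

O₃: 0.03194 lies in 0.02223–0.04483, so I_lo=51, I_hi=100, C_lo=0.02223, C_hi=0.04483.
(100−51)/(0.04483−0.02223) × (0.03194−0.02223) + 51 = 49/0.02260 × 0.00971 + 51 ≈ 72.05 → 72.
SO₂: row 692.5–823.9 (AQI 201–300). (300−201)·(742.6−692.5)/(823.9−692.5) + 201 = 99·50.1/131.4 + 201 ≈ 238.75 → 239.
NO₂: 210.15 lies in 192.11–309.70, so I_lo=51, I_hi=100, C_lo=192.11, C_hi=309.70.
(100−51)/(309.70−192.11) × (210.15−192.11) + 51 = 49/117.59 × 18.04 + 51 ≈ 58.52 → 59.
CO: 15.661 ∈ [9.633, 18.719] ↔ index [51, 100].
51 + (15.661−9.633)·(100−51)/(18.719−9.633) = 51 + 6.028·49/9.086 ≈ 83.51, so AQI = 84.
PM10 466.34: bracket 328.24–498.78 → index 151–200; slope 49/170.54, offset 138.10.
AQI = 151 + 49/170.54·138.10 ≈ 190.68 ⇒ 191.
Sub-indices: O₃→72, SO₂→239, NO₂→59, CO→84, PM10→191. Overall AQI = max = 239; dominant pollutant is SO₂.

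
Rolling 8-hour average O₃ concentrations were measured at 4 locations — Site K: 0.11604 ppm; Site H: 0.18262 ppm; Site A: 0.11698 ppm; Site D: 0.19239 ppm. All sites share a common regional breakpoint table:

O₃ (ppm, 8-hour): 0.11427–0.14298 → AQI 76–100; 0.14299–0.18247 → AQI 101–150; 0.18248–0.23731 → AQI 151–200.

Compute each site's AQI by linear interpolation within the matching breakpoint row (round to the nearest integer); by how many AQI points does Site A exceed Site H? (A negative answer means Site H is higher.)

Site K: row 0.11427–0.14298 (AQI 76–100). (100−76)·(0.11604−0.11427)/(0.14298−0.11427) + 76 = 24·0.00177/0.02871 + 76 ≈ 77.48 → 77.
Site H: 0.18262 ∈ [0.18248, 0.23731] ↔ index [151, 200].
151 + (0.18262−0.18248)·(200−151)/(0.23731−0.18248) = 151 + 0.00014·49/0.05483 ≈ 151.13, so AQI = 151.
Site A 0.11698: bracket 0.11427–0.14298 → index 76–100; slope 24/0.02871, offset 0.00271.
AQI = 76 + 24/0.02871·0.00271 ≈ 78.27 ⇒ 78.
Site D: row 0.18248–0.23731 (AQI 151–200). (200−151)·(0.19239−0.18248)/(0.23731−0.18248) + 151 = 49·0.00991/0.05483 + 151 ≈ 159.86 → 160.
AQIs: Site K=77, Site H=151, Site A=78, Site D=160. Site A (78) − Site H (151) = -73.

-73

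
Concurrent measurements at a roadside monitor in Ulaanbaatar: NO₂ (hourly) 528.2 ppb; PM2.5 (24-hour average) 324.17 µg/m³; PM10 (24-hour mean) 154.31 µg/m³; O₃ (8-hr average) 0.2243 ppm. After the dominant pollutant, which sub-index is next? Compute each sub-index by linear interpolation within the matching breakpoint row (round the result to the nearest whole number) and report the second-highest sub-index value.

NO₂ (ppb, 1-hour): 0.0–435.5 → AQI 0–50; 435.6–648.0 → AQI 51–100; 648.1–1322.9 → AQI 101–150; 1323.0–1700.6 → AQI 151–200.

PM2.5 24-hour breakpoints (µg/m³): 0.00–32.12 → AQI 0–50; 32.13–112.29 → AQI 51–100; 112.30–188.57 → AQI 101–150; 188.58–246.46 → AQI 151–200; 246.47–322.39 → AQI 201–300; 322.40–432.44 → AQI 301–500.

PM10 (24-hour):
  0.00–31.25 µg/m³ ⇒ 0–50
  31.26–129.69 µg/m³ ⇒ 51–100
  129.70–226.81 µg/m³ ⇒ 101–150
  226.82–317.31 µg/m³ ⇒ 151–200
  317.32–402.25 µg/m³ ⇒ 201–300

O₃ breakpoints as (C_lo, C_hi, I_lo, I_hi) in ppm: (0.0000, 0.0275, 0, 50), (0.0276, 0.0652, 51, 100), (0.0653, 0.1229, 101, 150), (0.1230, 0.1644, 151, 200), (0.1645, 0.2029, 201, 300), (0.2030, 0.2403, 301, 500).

NO₂: 528.2 ∈ [435.6, 648.0] ↔ index [51, 100].
51 + (528.2−435.6)·(100−51)/(648.0−435.6) = 51 + 92.6·49/212.4 ≈ 72.36, so AQI = 72.
PM2.5: row 322.40–432.44 (AQI 301–500). (500−301)·(324.17−322.40)/(432.44−322.40) + 301 = 199·1.77/110.04 + 301 ≈ 304.20 → 304.
PM10: row 129.70–226.81 (AQI 101–150). (150−101)·(154.31−129.70)/(226.81−129.70) + 101 = 49·24.61/97.11 + 101 ≈ 113.42 → 113.
O₃: 0.2243 ∈ [0.2030, 0.2403] ↔ index [301, 500].
301 + (0.2243−0.2030)·(500−301)/(0.2403−0.2030) = 301 + 0.0213·199/0.0373 ≈ 414.64, so AQI = 415.
Sub-indices: NO₂→72, PM2.5→304, PM10→113, O₃→415. Ranked high→low: 415, 304, 113, 72. Second-highest sub-index = 304.

304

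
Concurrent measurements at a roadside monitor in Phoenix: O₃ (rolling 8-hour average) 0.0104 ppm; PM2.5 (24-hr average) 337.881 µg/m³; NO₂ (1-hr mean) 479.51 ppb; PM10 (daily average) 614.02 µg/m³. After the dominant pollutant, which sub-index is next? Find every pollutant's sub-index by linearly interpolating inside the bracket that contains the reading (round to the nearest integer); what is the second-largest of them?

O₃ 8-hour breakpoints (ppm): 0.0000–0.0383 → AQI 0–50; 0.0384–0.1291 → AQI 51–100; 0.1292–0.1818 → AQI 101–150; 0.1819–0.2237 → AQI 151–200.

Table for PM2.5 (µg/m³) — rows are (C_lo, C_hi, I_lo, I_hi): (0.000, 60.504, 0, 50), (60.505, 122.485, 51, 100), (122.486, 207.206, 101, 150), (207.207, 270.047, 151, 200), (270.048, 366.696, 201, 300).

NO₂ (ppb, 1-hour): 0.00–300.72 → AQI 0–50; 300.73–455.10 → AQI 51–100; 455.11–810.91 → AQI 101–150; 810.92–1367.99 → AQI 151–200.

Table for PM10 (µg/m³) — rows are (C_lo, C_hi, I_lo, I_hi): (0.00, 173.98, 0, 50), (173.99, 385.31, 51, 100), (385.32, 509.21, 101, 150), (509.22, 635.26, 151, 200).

192

O₃ 0.0104: bracket 0.0000–0.0383 → index 0–50; slope 50/0.0383, offset 0.0104.
AQI = 0 + 50/0.0383·0.0104 ≈ 13.58 ⇒ 14.
PM2.5: 337.881 lies in 270.048–366.696, so I_lo=201, I_hi=300, C_lo=270.048, C_hi=366.696.
(300−201)/(366.696−270.048) × (337.881−270.048) + 201 = 99/96.648 × 67.833 + 201 ≈ 270.48 → 270.
NO₂: row 455.11–810.91 (AQI 101–150). (150−101)·(479.51−455.11)/(810.91−455.11) + 101 = 49·24.40/355.80 + 101 ≈ 104.36 → 104.
PM10: 614.02 ∈ [509.22, 635.26] ↔ index [151, 200].
151 + (614.02−509.22)·(200−151)/(635.26−509.22) = 151 + 104.80·49/126.04 ≈ 191.74, so AQI = 192.
Sub-indices: O₃→14, PM2.5→270, NO₂→104, PM10→192. Ranked high→low: 270, 192, 104, 14. Second-highest sub-index = 192.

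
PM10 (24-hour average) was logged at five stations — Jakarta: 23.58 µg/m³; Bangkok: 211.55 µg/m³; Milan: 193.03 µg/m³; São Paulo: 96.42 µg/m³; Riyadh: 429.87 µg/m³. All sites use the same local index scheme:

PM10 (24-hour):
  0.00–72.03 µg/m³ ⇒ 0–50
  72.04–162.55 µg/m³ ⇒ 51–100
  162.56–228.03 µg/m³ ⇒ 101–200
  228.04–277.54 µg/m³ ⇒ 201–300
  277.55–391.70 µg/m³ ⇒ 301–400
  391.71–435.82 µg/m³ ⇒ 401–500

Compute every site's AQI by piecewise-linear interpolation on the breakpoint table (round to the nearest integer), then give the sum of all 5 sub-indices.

889

Jakarta: 23.58 lies in 0.00–72.03, so I_lo=0, I_hi=50, C_lo=0.00, C_hi=72.03.
(50−0)/(72.03−0.00) × (23.58−0.00) + 0 = 50/72.03 × 23.58 + 0 ≈ 16.37 → 16.
Bangkok: 211.55 lies in 162.56–228.03, so I_lo=101, I_hi=200, C_lo=162.56, C_hi=228.03.
(200−101)/(228.03−162.56) × (211.55−162.56) + 101 = 99/65.47 × 48.99 + 101 ≈ 175.08 → 175.
Milan: 193.03 lies in 162.56–228.03, so I_lo=101, I_hi=200, C_lo=162.56, C_hi=228.03.
(200−101)/(228.03−162.56) × (193.03−162.56) + 101 = 99/65.47 × 30.47 + 101 ≈ 147.07 → 147.
São Paulo 96.42: bracket 72.04–162.55 → index 51–100; slope 49/90.51, offset 24.38.
AQI = 51 + 49/90.51·24.38 ≈ 64.20 ⇒ 64.
Riyadh: 429.87 lies in 391.71–435.82, so I_lo=401, I_hi=500, C_lo=391.71, C_hi=435.82.
(500−401)/(435.82−391.71) × (429.87−391.71) + 401 = 99/44.11 × 38.16 + 401 ≈ 486.65 → 487.
AQIs: Jakarta=16, Bangkok=175, Milan=147, São Paulo=64, Riyadh=487. Sum = 16 + 175 + 147 + 64 + 487 = 889.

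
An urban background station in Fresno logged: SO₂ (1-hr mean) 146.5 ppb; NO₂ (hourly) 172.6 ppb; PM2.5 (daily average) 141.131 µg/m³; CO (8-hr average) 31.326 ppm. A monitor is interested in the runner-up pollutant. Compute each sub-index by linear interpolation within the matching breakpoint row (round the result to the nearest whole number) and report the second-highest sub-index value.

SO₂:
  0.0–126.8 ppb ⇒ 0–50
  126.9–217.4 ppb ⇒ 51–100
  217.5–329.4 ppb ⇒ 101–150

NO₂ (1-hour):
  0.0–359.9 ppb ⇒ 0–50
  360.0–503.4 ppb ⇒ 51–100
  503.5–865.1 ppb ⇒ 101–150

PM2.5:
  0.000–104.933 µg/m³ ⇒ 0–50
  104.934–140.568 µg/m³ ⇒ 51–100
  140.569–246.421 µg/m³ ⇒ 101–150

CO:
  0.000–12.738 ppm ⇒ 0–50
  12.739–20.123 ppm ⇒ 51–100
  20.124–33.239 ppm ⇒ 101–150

SO₂: 146.5 ∈ [126.9, 217.4] ↔ index [51, 100].
51 + (146.5−126.9)·(100−51)/(217.4−126.9) = 51 + 19.6·49/90.5 ≈ 61.61, so AQI = 62.
NO₂ 172.6: bracket 0.0–359.9 → index 0–50; slope 50/359.9, offset 172.6.
AQI = 0 + 50/359.9·172.6 ≈ 23.98 ⇒ 24.
PM2.5 141.131: bracket 140.569–246.421 → index 101–150; slope 49/105.852, offset 0.562.
AQI = 101 + 49/105.852·0.562 ≈ 101.26 ⇒ 101.
CO: row 20.124–33.239 (AQI 101–150). (150−101)·(31.326−20.124)/(33.239−20.124) + 101 = 49·11.202/13.115 + 101 ≈ 142.85 → 143.
Sub-indices: SO₂→62, NO₂→24, PM2.5→101, CO→143. Ranked high→low: 143, 101, 62, 24. Second-highest sub-index = 101.

101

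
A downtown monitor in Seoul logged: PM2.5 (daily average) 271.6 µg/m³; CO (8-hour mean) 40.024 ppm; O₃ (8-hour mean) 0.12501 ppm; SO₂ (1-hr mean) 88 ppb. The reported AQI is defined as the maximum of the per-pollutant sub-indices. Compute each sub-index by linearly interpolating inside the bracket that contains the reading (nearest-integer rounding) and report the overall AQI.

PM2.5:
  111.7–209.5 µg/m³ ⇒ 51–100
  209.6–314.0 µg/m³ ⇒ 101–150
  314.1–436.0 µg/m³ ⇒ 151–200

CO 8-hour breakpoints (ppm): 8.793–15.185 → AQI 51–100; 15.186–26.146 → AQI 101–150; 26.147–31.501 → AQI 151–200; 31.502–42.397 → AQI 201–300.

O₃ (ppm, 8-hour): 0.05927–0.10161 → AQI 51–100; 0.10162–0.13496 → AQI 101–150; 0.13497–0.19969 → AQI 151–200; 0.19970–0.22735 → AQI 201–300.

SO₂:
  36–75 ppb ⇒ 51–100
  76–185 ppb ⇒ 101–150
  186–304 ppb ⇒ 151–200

PM2.5: row 209.6–314.0 (AQI 101–150). (150−101)·(271.6−209.6)/(314.0−209.6) + 101 = 49·62.0/104.4 + 101 ≈ 130.10 → 130.
CO: row 31.502–42.397 (AQI 201–300). (300−201)·(40.024−31.502)/(42.397−31.502) + 201 = 99·8.522/10.895 + 201 ≈ 278.44 → 278.
O₃: 0.12501 lies in 0.10162–0.13496, so I_lo=101, I_hi=150, C_lo=0.10162, C_hi=0.13496.
(150−101)/(0.13496−0.10162) × (0.12501−0.10162) + 101 = 49/0.03334 × 0.02339 + 101 ≈ 135.38 → 135.
SO₂: row 76–185 (AQI 101–150). (150−101)·(88−76)/(185−76) + 101 = 49·12/109 + 101 ≈ 106.39 → 106.
Sub-indices: PM2.5→130, CO→278, O₃→135, SO₂→106. Overall AQI = max = 278; dominant pollutant is CO.

278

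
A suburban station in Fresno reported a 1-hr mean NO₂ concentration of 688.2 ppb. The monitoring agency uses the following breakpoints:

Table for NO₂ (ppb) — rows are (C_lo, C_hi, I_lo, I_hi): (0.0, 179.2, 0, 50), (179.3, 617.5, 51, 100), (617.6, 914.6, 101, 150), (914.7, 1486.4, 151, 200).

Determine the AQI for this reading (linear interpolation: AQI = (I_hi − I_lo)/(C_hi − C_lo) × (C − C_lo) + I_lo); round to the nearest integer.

113

NO₂: 688.2 ∈ [617.6, 914.6] ↔ index [101, 150].
101 + (688.2−617.6)·(150−101)/(914.6−617.6) = 101 + 70.6·49/297.0 ≈ 112.65, so AQI = 113.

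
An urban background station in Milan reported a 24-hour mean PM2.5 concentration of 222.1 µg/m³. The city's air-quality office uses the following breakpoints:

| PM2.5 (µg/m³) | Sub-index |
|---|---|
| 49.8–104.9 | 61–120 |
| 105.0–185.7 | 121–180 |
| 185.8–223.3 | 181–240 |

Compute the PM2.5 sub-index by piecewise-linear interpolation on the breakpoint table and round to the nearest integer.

238

PM2.5: row 185.8–223.3 (AQI 181–240). (240−181)·(222.1−185.8)/(223.3−185.8) + 181 = 59·36.3/37.5 + 181 ≈ 238.11 → 238.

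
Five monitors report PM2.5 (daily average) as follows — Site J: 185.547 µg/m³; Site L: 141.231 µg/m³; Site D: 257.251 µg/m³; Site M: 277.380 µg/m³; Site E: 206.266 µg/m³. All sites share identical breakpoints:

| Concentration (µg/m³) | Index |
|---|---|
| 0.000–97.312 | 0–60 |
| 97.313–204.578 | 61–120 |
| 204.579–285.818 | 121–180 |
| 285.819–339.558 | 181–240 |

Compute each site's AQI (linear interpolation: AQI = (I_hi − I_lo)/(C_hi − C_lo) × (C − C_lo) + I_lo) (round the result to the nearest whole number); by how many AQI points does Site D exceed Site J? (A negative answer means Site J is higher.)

Site J: 185.547 ∈ [97.313, 204.578] ↔ index [61, 120].
61 + (185.547−97.313)·(120−61)/(204.578−97.313) = 61 + 88.234·59/107.265 ≈ 109.53, so AQI = 110.
Site L 141.231: bracket 97.313–204.578 → index 61–120; slope 59/107.265, offset 43.918.
AQI = 61 + 59/107.265·43.918 ≈ 85.16 ⇒ 85.
Site D: 257.251 ∈ [204.579, 285.818] ↔ index [121, 180].
121 + (257.251−204.579)·(180−121)/(285.818−204.579) = 121 + 52.672·59/81.239 ≈ 159.25, so AQI = 159.
Site M 277.380: bracket 204.579–285.818 → index 121–180; slope 59/81.239, offset 72.801.
AQI = 121 + 59/81.239·72.801 ≈ 173.87 ⇒ 174.
Site E 206.266: bracket 204.579–285.818 → index 121–180; slope 59/81.239, offset 1.687.
AQI = 121 + 59/81.239·1.687 ≈ 122.23 ⇒ 122.
AQIs: Site J=110, Site L=85, Site D=159, Site M=174, Site E=122. Site D (159) − Site J (110) = 49.

49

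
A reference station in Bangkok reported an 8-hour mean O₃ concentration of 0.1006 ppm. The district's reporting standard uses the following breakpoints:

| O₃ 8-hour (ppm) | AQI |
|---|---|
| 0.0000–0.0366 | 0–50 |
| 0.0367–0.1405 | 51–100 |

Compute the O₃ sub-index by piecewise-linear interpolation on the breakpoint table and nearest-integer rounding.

81

O₃: 0.1006 ∈ [0.0367, 0.1405] ↔ index [51, 100].
51 + (0.1006−0.0367)·(100−51)/(0.1405−0.0367) = 51 + 0.0639·49/0.1038 ≈ 81.16, so AQI = 81.
AQI 81 falls in the Moderate category.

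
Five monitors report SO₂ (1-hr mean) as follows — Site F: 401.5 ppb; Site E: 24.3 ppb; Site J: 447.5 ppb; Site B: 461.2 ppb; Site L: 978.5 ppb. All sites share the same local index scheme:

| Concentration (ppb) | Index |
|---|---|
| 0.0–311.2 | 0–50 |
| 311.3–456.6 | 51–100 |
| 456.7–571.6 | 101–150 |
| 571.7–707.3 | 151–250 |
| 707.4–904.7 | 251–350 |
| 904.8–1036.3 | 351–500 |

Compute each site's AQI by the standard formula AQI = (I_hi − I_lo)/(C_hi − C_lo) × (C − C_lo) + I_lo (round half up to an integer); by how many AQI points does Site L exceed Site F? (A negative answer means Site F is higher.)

Site F: 401.5 lies in 311.3–456.6, so I_lo=51, I_hi=100, C_lo=311.3, C_hi=456.6.
(100−51)/(456.6−311.3) × (401.5−311.3) + 51 = 49/145.3 × 90.2 + 51 ≈ 81.42 → 81.
Site E: 24.3 lies in 0.0–311.2, so I_lo=0, I_hi=50, C_lo=0.0, C_hi=311.2.
(50−0)/(311.2−0.0) × (24.3−0.0) + 0 = 50/311.2 × 24.3 + 0 ≈ 3.90 → 4.
Site J: 447.5 ∈ [311.3, 456.6] ↔ index [51, 100].
51 + (447.5−311.3)·(100−51)/(456.6−311.3) = 51 + 136.2·49/145.3 ≈ 96.93, so AQI = 97.
Site B: 461.2 ∈ [456.7, 571.6] ↔ index [101, 150].
101 + (461.2−456.7)·(150−101)/(571.6−456.7) = 101 + 4.5·49/114.9 ≈ 102.92, so AQI = 103.
Site L: row 904.8–1036.3 (AQI 351–500). (500−351)·(978.5−904.8)/(1036.3−904.8) + 351 = 149·73.7/131.5 + 351 ≈ 434.51 → 435.
AQIs: Site F=81, Site E=4, Site J=97, Site B=103, Site L=435. Site L (435) − Site F (81) = 354.

354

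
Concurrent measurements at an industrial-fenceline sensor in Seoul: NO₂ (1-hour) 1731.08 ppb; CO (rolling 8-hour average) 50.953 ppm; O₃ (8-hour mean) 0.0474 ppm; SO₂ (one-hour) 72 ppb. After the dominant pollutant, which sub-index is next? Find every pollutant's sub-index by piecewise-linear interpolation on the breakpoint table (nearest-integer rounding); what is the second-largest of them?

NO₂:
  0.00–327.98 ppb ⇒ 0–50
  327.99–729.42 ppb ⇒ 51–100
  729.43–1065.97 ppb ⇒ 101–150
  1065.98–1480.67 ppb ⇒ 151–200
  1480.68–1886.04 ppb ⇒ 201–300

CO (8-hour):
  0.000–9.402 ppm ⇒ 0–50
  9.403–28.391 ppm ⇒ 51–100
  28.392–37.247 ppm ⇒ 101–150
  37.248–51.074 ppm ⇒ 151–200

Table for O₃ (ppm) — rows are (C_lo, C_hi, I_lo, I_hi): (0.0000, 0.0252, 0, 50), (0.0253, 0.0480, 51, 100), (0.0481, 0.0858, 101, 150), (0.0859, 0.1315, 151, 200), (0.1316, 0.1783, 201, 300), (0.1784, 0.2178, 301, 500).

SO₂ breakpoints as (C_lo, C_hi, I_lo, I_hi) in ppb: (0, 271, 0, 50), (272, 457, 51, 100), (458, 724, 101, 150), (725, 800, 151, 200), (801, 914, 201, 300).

NO₂: 1731.08 ∈ [1480.68, 1886.04] ↔ index [201, 300].
201 + (1731.08−1480.68)·(300−201)/(1886.04−1480.68) = 201 + 250.40·99/405.36 ≈ 262.15, so AQI = 262.
CO: row 37.248–51.074 (AQI 151–200). (200−151)·(50.953−37.248)/(51.074−37.248) + 151 = 49·13.705/13.826 + 151 ≈ 199.57 → 200.
O₃: 0.0474 lies in 0.0253–0.0480, so I_lo=51, I_hi=100, C_lo=0.0253, C_hi=0.0480.
(100−51)/(0.0480−0.0253) × (0.0474−0.0253) + 51 = 49/0.0227 × 0.0221 + 51 ≈ 98.70 → 99.
SO₂: 72 ∈ [0, 271] ↔ index [0, 50].
0 + (72−0)·(50−0)/(271−0) = 0 + 72·50/271 ≈ 13.28, so AQI = 13.
Sub-indices: NO₂→262, CO→200, O₃→99, SO₂→13. Ranked high→low: 262, 200, 99, 13. Second-highest sub-index = 200.

200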